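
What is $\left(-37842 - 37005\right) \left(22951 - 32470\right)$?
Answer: $712468593$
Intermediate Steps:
$\left(-37842 - 37005\right) \left(22951 - 32470\right) = \left(-74847\right) \left(-9519\right) = 712468593$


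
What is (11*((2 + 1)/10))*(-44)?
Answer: -726/5 ≈ -145.20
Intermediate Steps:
(11*((2 + 1)/10))*(-44) = (11*(3*(⅒)))*(-44) = (11*(3/10))*(-44) = (33/10)*(-44) = -726/5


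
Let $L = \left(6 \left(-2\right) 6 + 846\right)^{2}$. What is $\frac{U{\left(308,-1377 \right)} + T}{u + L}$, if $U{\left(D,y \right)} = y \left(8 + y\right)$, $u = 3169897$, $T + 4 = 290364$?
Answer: $\frac{2175473}{3768973} \approx 0.57721$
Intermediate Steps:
$T = 290360$ ($T = -4 + 290364 = 290360$)
$L = 599076$ ($L = \left(\left(-12\right) 6 + 846\right)^{2} = \left(-72 + 846\right)^{2} = 774^{2} = 599076$)
$\frac{U{\left(308,-1377 \right)} + T}{u + L} = \frac{- 1377 \left(8 - 1377\right) + 290360}{3169897 + 599076} = \frac{\left(-1377\right) \left(-1369\right) + 290360}{3768973} = \left(1885113 + 290360\right) \frac{1}{3768973} = 2175473 \cdot \frac{1}{3768973} = \frac{2175473}{3768973}$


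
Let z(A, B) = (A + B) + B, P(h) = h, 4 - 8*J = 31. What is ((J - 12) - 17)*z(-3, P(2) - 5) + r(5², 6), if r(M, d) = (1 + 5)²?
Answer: 2619/8 ≈ 327.38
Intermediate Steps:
J = -27/8 (J = ½ - ⅛*31 = ½ - 31/8 = -27/8 ≈ -3.3750)
r(M, d) = 36 (r(M, d) = 6² = 36)
z(A, B) = A + 2*B
((J - 12) - 17)*z(-3, P(2) - 5) + r(5², 6) = ((-27/8 - 12) - 17)*(-3 + 2*(2 - 5)) + 36 = (-123/8 - 17)*(-3 + 2*(-3)) + 36 = -259*(-3 - 6)/8 + 36 = -259/8*(-9) + 36 = 2331/8 + 36 = 2619/8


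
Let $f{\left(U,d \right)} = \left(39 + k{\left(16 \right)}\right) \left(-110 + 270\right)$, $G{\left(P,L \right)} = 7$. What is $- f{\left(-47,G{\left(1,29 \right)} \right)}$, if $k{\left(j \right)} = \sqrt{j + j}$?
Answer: $-6240 - 640 \sqrt{2} \approx -7145.1$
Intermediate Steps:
$k{\left(j \right)} = \sqrt{2} \sqrt{j}$ ($k{\left(j \right)} = \sqrt{2 j} = \sqrt{2} \sqrt{j}$)
$f{\left(U,d \right)} = 6240 + 640 \sqrt{2}$ ($f{\left(U,d \right)} = \left(39 + \sqrt{2} \sqrt{16}\right) \left(-110 + 270\right) = \left(39 + \sqrt{2} \cdot 4\right) 160 = \left(39 + 4 \sqrt{2}\right) 160 = 6240 + 640 \sqrt{2}$)
$- f{\left(-47,G{\left(1,29 \right)} \right)} = - (6240 + 640 \sqrt{2}) = -6240 - 640 \sqrt{2}$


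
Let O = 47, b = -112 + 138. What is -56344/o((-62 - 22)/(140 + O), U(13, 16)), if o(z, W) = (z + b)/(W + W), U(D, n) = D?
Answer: -136972264/2389 ≈ -57335.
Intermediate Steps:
b = 26
o(z, W) = (26 + z)/(2*W) (o(z, W) = (z + 26)/(W + W) = (26 + z)/((2*W)) = (26 + z)*(1/(2*W)) = (26 + z)/(2*W))
-56344/o((-62 - 22)/(140 + O), U(13, 16)) = -56344*26/(26 + (-62 - 22)/(140 + 47)) = -56344*26/(26 - 84/187) = -56344/((1/2)*(1/13)*(4778/187)) = -56344/2389/2431 = -56344*2431/2389 = -136972264/2389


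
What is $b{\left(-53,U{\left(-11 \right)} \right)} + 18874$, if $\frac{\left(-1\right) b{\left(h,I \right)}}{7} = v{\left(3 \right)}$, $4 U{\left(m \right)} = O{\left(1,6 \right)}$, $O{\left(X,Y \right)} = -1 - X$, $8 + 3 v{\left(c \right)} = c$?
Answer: $\frac{56657}{3} \approx 18886.0$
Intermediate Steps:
$v{\left(c \right)} = - \frac{8}{3} + \frac{c}{3}$
$U{\left(m \right)} = - \frac{1}{2}$ ($U{\left(m \right)} = \frac{-1 - 1}{4} = \frac{1}{4} \left(-2\right) = - \frac{1}{2}$)
$b{\left(h,I \right)} = \frac{35}{3}$ ($b{\left(h,I \right)} = - 7 \left(- \frac{8}{3} + \frac{1}{3} \cdot 3\right) = - 7 \left(- \frac{8}{3} + 1\right) = \left(-7\right) \left(- \frac{5}{3}\right) = \frac{35}{3}$)
$b{\left(-53,U{\left(-11 \right)} \right)} + 18874 = \frac{35}{3} + 18874 = \frac{56657}{3}$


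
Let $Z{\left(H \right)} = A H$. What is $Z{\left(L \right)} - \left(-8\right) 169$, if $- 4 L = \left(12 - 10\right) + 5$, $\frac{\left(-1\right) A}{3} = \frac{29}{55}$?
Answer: $\frac{298049}{220} \approx 1354.8$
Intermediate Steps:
$A = - \frac{87}{55}$ ($A = - 3 \cdot \frac{29}{55} = - 3 \cdot 29 \cdot \frac{1}{55} = \left(-3\right) \frac{29}{55} = - \frac{87}{55} \approx -1.5818$)
$L = - \frac{7}{4}$ ($L = - \frac{\left(12 - 10\right) + 5}{4} = - \frac{2 + 5}{4} = \left(- \frac{1}{4}\right) 7 = - \frac{7}{4} \approx -1.75$)
$Z{\left(H \right)} = - \frac{87 H}{55}$
$Z{\left(L \right)} - \left(-8\right) 169 = \left(- \frac{87}{55}\right) \left(- \frac{7}{4}\right) - \left(-8\right) 169 = \frac{609}{220} - -1352 = \frac{609}{220} + 1352 = \frac{298049}{220}$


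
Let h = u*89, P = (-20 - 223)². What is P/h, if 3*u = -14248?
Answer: -177147/1268072 ≈ -0.13970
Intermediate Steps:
u = -14248/3 (u = (⅓)*(-14248) = -14248/3 ≈ -4749.3)
P = 59049 (P = (-243)² = 59049)
h = -1268072/3 (h = -14248/3*89 = -1268072/3 ≈ -4.2269e+5)
P/h = 59049/(-1268072/3) = 59049*(-3/1268072) = -177147/1268072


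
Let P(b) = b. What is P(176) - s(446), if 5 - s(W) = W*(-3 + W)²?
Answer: 87527225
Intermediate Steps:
s(W) = 5 - W*(-3 + W)²
P(176) - s(446) = 176 - (5 - 1*446*(-3 + 446)²) = 176 - (5 - 1*446*443²) = 176 - (5 - 1*446*196249) = 176 - (5 - 87527054) = 176 - 1*(-87527049) = 176 + 87527049 = 87527225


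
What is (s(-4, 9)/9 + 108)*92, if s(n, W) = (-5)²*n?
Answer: 80224/9 ≈ 8913.8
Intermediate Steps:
s(n, W) = 25*n
(s(-4, 9)/9 + 108)*92 = ((25*(-4))/9 + 108)*92 = (-100*⅑ + 108)*92 = (-100/9 + 108)*92 = (872/9)*92 = 80224/9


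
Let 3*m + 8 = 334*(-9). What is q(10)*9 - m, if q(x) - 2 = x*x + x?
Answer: 6038/3 ≈ 2012.7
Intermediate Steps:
q(x) = 2 + x + x**2 (q(x) = 2 + (x*x + x) = 2 + (x**2 + x) = 2 + (x + x**2) = 2 + x + x**2)
m = -3014/3 (m = -8/3 + (334*(-9))/3 = -8/3 + (1/3)*(-3006) = -8/3 - 1002 = -3014/3 ≈ -1004.7)
q(10)*9 - m = (2 + 10 + 10**2)*9 - 1*(-3014/3) = (2 + 10 + 100)*9 + 3014/3 = 112*9 + 3014/3 = 1008 + 3014/3 = 6038/3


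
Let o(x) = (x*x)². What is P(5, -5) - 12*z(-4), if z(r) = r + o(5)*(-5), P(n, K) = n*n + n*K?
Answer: 37548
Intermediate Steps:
o(x) = x⁴ (o(x) = (x²)² = x⁴)
P(n, K) = n² + K*n
z(r) = -3125 + r (z(r) = r + 5⁴*(-5) = r + 625*(-5) = r - 3125 = -3125 + r)
P(5, -5) - 12*z(-4) = 5*(-5 + 5) - 12*(-3125 - 4) = 5*0 - 12*(-3129) = 0 + 37548 = 37548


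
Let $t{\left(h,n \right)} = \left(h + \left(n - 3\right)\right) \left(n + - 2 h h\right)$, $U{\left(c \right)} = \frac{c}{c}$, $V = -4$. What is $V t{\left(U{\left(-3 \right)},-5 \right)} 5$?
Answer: $-980$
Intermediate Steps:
$U{\left(c \right)} = 1$
$t{\left(h,n \right)} = \left(n - 2 h^{2}\right) \left(-3 + h + n\right)$ ($t{\left(h,n \right)} = \left(h + \left(-3 + n\right)\right) \left(n - 2 h^{2}\right) = \left(-3 + h + n\right) \left(n - 2 h^{2}\right) = \left(n - 2 h^{2}\right) \left(-3 + h + n\right)$)
$V t{\left(U{\left(-3 \right)},-5 \right)} 5 = - 4 \left(\left(-5\right)^{2} - -15 - 2 \cdot 1^{3} + 6 \cdot 1^{2} + 1 \left(-5\right) - - 10 \cdot 1^{2}\right) 5 = - 4 \left(25 + 15 - 2 + 6 \cdot 1 - 5 - \left(-10\right) 1\right) 5 = - 4 \left(25 + 15 - 2 + 6 - 5 + 10\right) 5 = \left(-4\right) 49 \cdot 5 = \left(-196\right) 5 = -980$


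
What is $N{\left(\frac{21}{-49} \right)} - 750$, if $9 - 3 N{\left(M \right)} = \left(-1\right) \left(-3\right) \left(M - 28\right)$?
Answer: $- \frac{5030}{7} \approx -718.57$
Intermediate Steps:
$N{\left(M \right)} = 31 - M$ ($N{\left(M \right)} = 3 - \frac{\left(-1\right) \left(-3\right) \left(M - 28\right)}{3} = 3 - \frac{3 \left(-28 + M\right)}{3} = 3 - \frac{-84 + 3 M}{3} = 3 - \left(-28 + M\right) = 31 - M$)
$N{\left(\frac{21}{-49} \right)} - 750 = \left(31 - \frac{21}{-49}\right) - 750 = \left(31 - 21 \left(- \frac{1}{49}\right)\right) - 750 = \left(31 - - \frac{3}{7}\right) - 750 = \left(31 + \frac{3}{7}\right) - 750 = \frac{220}{7} - 750 = - \frac{5030}{7}$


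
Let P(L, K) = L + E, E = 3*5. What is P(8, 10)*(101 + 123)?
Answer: 5152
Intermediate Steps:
E = 15
P(L, K) = 15 + L (P(L, K) = L + 15 = 15 + L)
P(8, 10)*(101 + 123) = (15 + 8)*(101 + 123) = 23*224 = 5152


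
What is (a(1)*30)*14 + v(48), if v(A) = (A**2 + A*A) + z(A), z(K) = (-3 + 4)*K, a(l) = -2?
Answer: 3816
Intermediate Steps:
z(K) = K (z(K) = 1*K = K)
v(A) = A + 2*A**2 (v(A) = (A**2 + A*A) + A = (A**2 + A**2) + A = 2*A**2 + A = A + 2*A**2)
(a(1)*30)*14 + v(48) = -2*30*14 + 48*(1 + 2*48) = -60*14 + 48*(1 + 96) = -840 + 48*97 = -840 + 4656 = 3816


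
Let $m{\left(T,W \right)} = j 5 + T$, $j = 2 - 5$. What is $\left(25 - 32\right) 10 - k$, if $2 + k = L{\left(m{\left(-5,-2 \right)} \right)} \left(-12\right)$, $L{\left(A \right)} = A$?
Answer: $-308$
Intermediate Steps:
$j = -3$ ($j = 2 - 5 = -3$)
$m{\left(T,W \right)} = -15 + T$ ($m{\left(T,W \right)} = \left(-3\right) 5 + T = -15 + T$)
$k = 238$ ($k = -2 + \left(-15 - 5\right) \left(-12\right) = -2 - -240 = -2 + 240 = 238$)
$\left(25 - 32\right) 10 - k = \left(25 - 32\right) 10 - 238 = \left(-7\right) 10 - 238 = -70 - 238 = -308$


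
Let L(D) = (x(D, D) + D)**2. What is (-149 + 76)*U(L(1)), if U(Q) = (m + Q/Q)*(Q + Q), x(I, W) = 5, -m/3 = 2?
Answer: 26280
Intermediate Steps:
m = -6 (m = -3*2 = -6)
L(D) = (5 + D)**2
U(Q) = -10*Q (U(Q) = (-6 + Q/Q)*(Q + Q) = (-6 + 1)*(2*Q) = -10*Q)
(-149 + 76)*U(L(1)) = (-149 + 76)*(-10*(5 + 1)**2) = -(-730)*6**2 = -(-730)*36 = -73*(-360) = 26280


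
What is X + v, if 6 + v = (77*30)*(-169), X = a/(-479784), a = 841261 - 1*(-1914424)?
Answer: -187308510149/479784 ≈ -3.9040e+5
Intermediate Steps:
a = 2755685 (a = 841261 + 1914424 = 2755685)
X = -2755685/479784 (X = 2755685/(-479784) = 2755685*(-1/479784) = -2755685/479784 ≈ -5.7436)
v = -390396 (v = -6 + (77*30)*(-169) = -6 + 2310*(-169) = -6 - 390390 = -390396)
X + v = -2755685/479784 - 390396 = -187308510149/479784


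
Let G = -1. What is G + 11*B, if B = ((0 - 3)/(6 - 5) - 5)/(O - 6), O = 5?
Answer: 87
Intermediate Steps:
B = 8 (B = ((0 - 3)/(6 - 5) - 5)/(5 - 6) = (-3/1 - 5)/(-1) = (-3*1 - 5)*(-1) = (-3 - 5)*(-1) = -8*(-1) = 8)
G + 11*B = -1 + 11*8 = -1 + 88 = 87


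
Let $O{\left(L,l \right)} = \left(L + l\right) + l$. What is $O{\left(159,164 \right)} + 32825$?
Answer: $33312$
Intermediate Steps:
$O{\left(L,l \right)} = L + 2 l$
$O{\left(159,164 \right)} + 32825 = \left(159 + 2 \cdot 164\right) + 32825 = \left(159 + 328\right) + 32825 = 487 + 32825 = 33312$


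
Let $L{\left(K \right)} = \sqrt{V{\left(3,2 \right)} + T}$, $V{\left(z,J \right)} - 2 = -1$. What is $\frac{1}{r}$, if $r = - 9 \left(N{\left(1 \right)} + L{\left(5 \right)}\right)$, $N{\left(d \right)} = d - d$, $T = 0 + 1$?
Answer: $- \frac{\sqrt{2}}{18} \approx -0.078567$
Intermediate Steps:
$V{\left(z,J \right)} = 1$ ($V{\left(z,J \right)} = 2 - 1 = 1$)
$T = 1$
$N{\left(d \right)} = 0$
$L{\left(K \right)} = \sqrt{2}$ ($L{\left(K \right)} = \sqrt{1 + 1} = \sqrt{2}$)
$r = - 9 \sqrt{2}$ ($r = - 9 \left(0 + \sqrt{2}\right) = - 9 \sqrt{2} \approx -12.728$)
$\frac{1}{r} = \frac{1}{\left(-9\right) \sqrt{2}} = - \frac{\sqrt{2}}{18}$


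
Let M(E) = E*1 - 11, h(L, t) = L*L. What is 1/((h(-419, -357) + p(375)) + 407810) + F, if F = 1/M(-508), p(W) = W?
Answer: -64803/33662686 ≈ -0.0019251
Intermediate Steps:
h(L, t) = L**2
M(E) = -11 + E (M(E) = E - 11 = -11 + E)
F = -1/519 (F = 1/(-11 - 508) = 1/(-519) = -1/519 ≈ -0.0019268)
1/((h(-419, -357) + p(375)) + 407810) + F = 1/(((-419)**2 + 375) + 407810) - 1/519 = 1/((175561 + 375) + 407810) - 1/519 = 1/(175936 + 407810) - 1/519 = 1/583746 - 1/519 = -64803/33662686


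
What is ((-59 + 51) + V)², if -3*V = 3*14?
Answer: 484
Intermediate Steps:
V = -14 ≈ -14.000
((-59 + 51) + V)² = ((-59 + 51) - 14)² = (-8 - 14)² = (-22)² = 484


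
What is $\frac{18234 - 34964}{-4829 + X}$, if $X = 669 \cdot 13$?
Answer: $- \frac{8365}{1934} \approx -4.3252$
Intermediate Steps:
$X = 8697$
$\frac{18234 - 34964}{-4829 + X} = \frac{18234 - 34964}{-4829 + 8697} = - \frac{16730}{3868} = \left(-16730\right) \frac{1}{3868} = - \frac{8365}{1934}$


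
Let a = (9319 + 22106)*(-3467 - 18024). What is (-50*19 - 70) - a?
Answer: 675353655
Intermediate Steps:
a = -675354675 (a = 31425*(-21491) = -675354675)
(-50*19 - 70) - a = (-50*19 - 70) - 1*(-675354675) = (-950 - 70) + 675354675 = -1020 + 675354675 = 675353655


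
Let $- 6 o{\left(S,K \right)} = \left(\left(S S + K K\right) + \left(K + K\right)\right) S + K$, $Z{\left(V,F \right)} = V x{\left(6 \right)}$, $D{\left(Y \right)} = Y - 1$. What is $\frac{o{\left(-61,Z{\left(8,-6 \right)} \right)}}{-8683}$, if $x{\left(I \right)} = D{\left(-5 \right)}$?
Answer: $- \frac{361717}{52098} \approx -6.943$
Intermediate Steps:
$D{\left(Y \right)} = -1 + Y$ ($D{\left(Y \right)} = Y - 1 = -1 + Y$)
$x{\left(I \right)} = -6$ ($x{\left(I \right)} = -1 - 5 = -6$)
$Z{\left(V,F \right)} = - 6 V$ ($Z{\left(V,F \right)} = V \left(-6\right) = - 6 V$)
$o{\left(S,K \right)} = - \frac{K}{6} - \frac{S \left(K^{2} + S^{2} + 2 K\right)}{6}$ ($o{\left(S,K \right)} = - \frac{\left(\left(S S + K K\right) + \left(K + K\right)\right) S + K}{6} = - \frac{\left(\left(S^{2} + K^{2}\right) + 2 K\right) S + K}{6} = - \frac{\left(\left(K^{2} + S^{2}\right) + 2 K\right) S + K}{6} = - \frac{\left(K^{2} + S^{2} + 2 K\right) S + K}{6} = - \frac{S \left(K^{2} + S^{2} + 2 K\right) + K}{6} = - \frac{K + S \left(K^{2} + S^{2} + 2 K\right)}{6} = - \frac{K}{6} - \frac{S \left(K^{2} + S^{2} + 2 K\right)}{6}$)
$\frac{o{\left(-61,Z{\left(8,-6 \right)} \right)}}{-8683} = \frac{- \frac{\left(-6\right) 8}{6} - \frac{\left(-61\right)^{3}}{6} - \frac{1}{3} \left(\left(-6\right) 8\right) \left(-61\right) - - \frac{61 \left(\left(-6\right) 8\right)^{2}}{6}}{-8683} = \left(\left(- \frac{1}{6}\right) \left(-48\right) - - \frac{226981}{6} - \left(-16\right) \left(-61\right) - - \frac{61 \left(-48\right)^{2}}{6}\right) \left(- \frac{1}{8683}\right) = \left(8 + \frac{226981}{6} - 976 - \left(- \frac{61}{6}\right) 2304\right) \left(- \frac{1}{8683}\right) = \left(8 + \frac{226981}{6} - 976 + 23424\right) \left(- \frac{1}{8683}\right) = \frac{361717}{6} \left(- \frac{1}{8683}\right) = - \frac{361717}{52098}$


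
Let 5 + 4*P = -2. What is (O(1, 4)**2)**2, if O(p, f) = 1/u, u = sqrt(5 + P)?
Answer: 16/169 ≈ 0.094675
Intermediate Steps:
P = -7/4 (P = -5/4 + (1/4)*(-2) = -5/4 - 1/2 = -7/4 ≈ -1.7500)
u = sqrt(13)/2 (u = sqrt(5 - 7/4) = sqrt(13/4) = sqrt(13)/2 ≈ 1.8028)
O(p, f) = 2*sqrt(13)/13 (O(p, f) = 1/(sqrt(13)/2) = 2*sqrt(13)/13)
(O(1, 4)**2)**2 = ((2*sqrt(13)/13)**2)**2 = (4/13)**2 = 16/169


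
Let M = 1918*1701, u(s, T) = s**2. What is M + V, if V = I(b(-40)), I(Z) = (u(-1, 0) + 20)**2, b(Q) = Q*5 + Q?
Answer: 3262959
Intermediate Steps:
b(Q) = 6*Q (b(Q) = 5*Q + Q = 6*Q)
I(Z) = 441 (I(Z) = ((-1)**2 + 20)**2 = (1 + 20)**2 = 21**2 = 441)
V = 441
M = 3262518
M + V = 3262518 + 441 = 3262959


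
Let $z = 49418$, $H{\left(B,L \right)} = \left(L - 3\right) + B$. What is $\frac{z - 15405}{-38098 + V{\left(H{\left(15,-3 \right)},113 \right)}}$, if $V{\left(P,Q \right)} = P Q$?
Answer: $- \frac{34013}{37081} \approx -0.91726$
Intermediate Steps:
$H{\left(B,L \right)} = -3 + B + L$ ($H{\left(B,L \right)} = \left(-3 + L\right) + B = -3 + B + L$)
$\frac{z - 15405}{-38098 + V{\left(H{\left(15,-3 \right)},113 \right)}} = \frac{49418 - 15405}{-38098 + \left(-3 + 15 - 3\right) 113} = \frac{34013}{-38098 + 9 \cdot 113} = \frac{34013}{-38098 + 1017} = \frac{34013}{-37081} = 34013 \left(- \frac{1}{37081}\right) = - \frac{34013}{37081}$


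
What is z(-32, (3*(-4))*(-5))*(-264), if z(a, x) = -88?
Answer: 23232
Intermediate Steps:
z(-32, (3*(-4))*(-5))*(-264) = -88*(-264) = 23232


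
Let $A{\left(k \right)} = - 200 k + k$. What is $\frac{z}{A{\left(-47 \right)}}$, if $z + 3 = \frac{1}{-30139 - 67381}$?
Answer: $- \frac{292561}{912104560} \approx -0.00032075$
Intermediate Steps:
$A{\left(k \right)} = - 199 k$
$z = - \frac{292561}{97520}$ ($z = -3 + \frac{1}{-30139 - 67381} = -3 + \frac{1}{-97520} = -3 - \frac{1}{97520} = - \frac{292561}{97520} \approx -3.0$)
$\frac{z}{A{\left(-47 \right)}} = - \frac{292561}{97520 \left(\left(-199\right) \left(-47\right)\right)} = - \frac{292561}{97520 \cdot 9353} = \left(- \frac{292561}{97520}\right) \frac{1}{9353} = - \frac{292561}{912104560}$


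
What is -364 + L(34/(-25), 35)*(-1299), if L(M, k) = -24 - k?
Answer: 76277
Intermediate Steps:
-364 + L(34/(-25), 35)*(-1299) = -364 + (-24 - 1*35)*(-1299) = -364 + (-24 - 35)*(-1299) = -364 - 59*(-1299) = -364 + 76641 = 76277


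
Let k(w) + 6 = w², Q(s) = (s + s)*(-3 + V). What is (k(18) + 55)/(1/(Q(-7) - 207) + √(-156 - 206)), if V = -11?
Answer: -4103/43803 - 45133*I*√362/43803 ≈ -0.093669 - 19.604*I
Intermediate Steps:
Q(s) = -28*s (Q(s) = (s + s)*(-3 - 11) = (2*s)*(-14) = -28*s)
k(w) = -6 + w²
(k(18) + 55)/(1/(Q(-7) - 207) + √(-156 - 206)) = ((-6 + 18²) + 55)/(1/(-28*(-7) - 207) + √(-156 - 206)) = ((-6 + 324) + 55)/(1/(196 - 207) + √(-362)) = (318 + 55)/(1/(-11) + I*√362) = 373/(-1/11 + I*√362)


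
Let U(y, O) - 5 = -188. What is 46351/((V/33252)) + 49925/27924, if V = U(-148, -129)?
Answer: -14346077165791/1703364 ≈ -8.4222e+6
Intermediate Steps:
U(y, O) = -183 (U(y, O) = 5 - 188 = -183)
V = -183
46351/((V/33252)) + 49925/27924 = 46351/((-183/33252)) + 49925/27924 = 46351/((-183*1/33252)) + 49925*(1/27924) = 46351/(-61/11084) + 49925/27924 = 46351*(-11084/61) + 49925/27924 = -513754484/61 + 49925/27924 = -14346077165791/1703364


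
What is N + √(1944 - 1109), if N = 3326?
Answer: 3326 + √835 ≈ 3354.9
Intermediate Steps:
N + √(1944 - 1109) = 3326 + √(1944 - 1109) = 3326 + √835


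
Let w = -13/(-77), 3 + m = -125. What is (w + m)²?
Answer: 96884649/5929 ≈ 16341.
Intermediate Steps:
m = -128 (m = -3 - 125 = -128)
w = 13/77 (w = -13*(-1/77) = 13/77 ≈ 0.16883)
(w + m)² = (13/77 - 128)² = (-9843/77)² = 96884649/5929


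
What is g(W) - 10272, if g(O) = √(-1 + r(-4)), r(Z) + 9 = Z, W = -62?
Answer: -10272 + I*√14 ≈ -10272.0 + 3.7417*I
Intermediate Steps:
r(Z) = -9 + Z
g(O) = I*√14 (g(O) = √(-1 + (-9 - 4)) = √(-1 - 13) = √(-14) = I*√14)
g(W) - 10272 = I*√14 - 10272 = -10272 + I*√14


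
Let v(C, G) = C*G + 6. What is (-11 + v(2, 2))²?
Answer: 1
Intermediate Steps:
v(C, G) = 6 + C*G
(-11 + v(2, 2))² = (-11 + (6 + 2*2))² = (-11 + (6 + 4))² = (-11 + 10)² = (-1)² = 1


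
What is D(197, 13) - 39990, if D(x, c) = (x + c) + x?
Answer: -39583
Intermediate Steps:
D(x, c) = c + 2*x (D(x, c) = (c + x) + x = c + 2*x)
D(197, 13) - 39990 = (13 + 2*197) - 39990 = (13 + 394) - 39990 = 407 - 39990 = -39583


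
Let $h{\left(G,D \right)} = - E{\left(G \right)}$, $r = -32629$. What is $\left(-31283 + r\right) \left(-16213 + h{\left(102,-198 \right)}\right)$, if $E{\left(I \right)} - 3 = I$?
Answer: $1042916016$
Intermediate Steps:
$E{\left(I \right)} = 3 + I$
$h{\left(G,D \right)} = -3 - G$ ($h{\left(G,D \right)} = - (3 + G) = -3 - G$)
$\left(-31283 + r\right) \left(-16213 + h{\left(102,-198 \right)}\right) = \left(-31283 - 32629\right) \left(-16213 - 105\right) = - 63912 \left(-16213 - 105\right) = \left(-63912\right) \left(-16318\right) = 1042916016$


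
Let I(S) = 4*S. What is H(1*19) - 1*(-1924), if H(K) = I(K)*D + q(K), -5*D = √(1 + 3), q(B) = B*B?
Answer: 11273/5 ≈ 2254.6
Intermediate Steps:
q(B) = B²
D = -⅖ (D = -√(1 + 3)/5 = -√4/5 = -⅕*2 = -⅖ ≈ -0.40000)
H(K) = K² - 8*K/5 (H(K) = (4*K)*(-⅖) + K² = -8*K/5 + K² = K² - 8*K/5)
H(1*19) - 1*(-1924) = (1*19)*(-8 + 5*(1*19))/5 - 1*(-1924) = (⅕)*19*(-8 + 5*19) + 1924 = (⅕)*19*(-8 + 95) + 1924 = (⅕)*19*87 + 1924 = 1653/5 + 1924 = 11273/5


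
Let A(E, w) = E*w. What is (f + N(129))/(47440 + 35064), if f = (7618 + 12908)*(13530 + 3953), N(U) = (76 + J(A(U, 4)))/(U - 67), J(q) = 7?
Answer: 22249075679/5115248 ≈ 4349.6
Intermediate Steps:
N(U) = 83/(-67 + U) (N(U) = (76 + 7)/(U - 67) = 83/(-67 + U))
f = 358856058 (f = 20526*17483 = 358856058)
(f + N(129))/(47440 + 35064) = (358856058 + 83/(-67 + 129))/(47440 + 35064) = (358856058 + 83/62)/82504 = (358856058 + 83*(1/62))*(1/82504) = (358856058 + 83/62)*(1/82504) = (22249075679/62)*(1/82504) = 22249075679/5115248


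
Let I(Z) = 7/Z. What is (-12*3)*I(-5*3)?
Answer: 84/5 ≈ 16.800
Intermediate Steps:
(-12*3)*I(-5*3) = (-12*3)*(7/((-5*3))) = -252/(-15) = -252*(-1)/15 = -36*(-7/15) = 84/5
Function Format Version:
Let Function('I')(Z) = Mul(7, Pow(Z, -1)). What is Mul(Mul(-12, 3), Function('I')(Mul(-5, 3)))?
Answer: Rational(84, 5) ≈ 16.800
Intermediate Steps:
Mul(Mul(-12, 3), Function('I')(Mul(-5, 3))) = Mul(Mul(-12, 3), Mul(7, Pow(Mul(-5, 3), -1))) = Mul(-36, Mul(7, Pow(-15, -1))) = Mul(-36, Mul(7, Rational(-1, 15))) = Mul(-36, Rational(-7, 15)) = Rational(84, 5)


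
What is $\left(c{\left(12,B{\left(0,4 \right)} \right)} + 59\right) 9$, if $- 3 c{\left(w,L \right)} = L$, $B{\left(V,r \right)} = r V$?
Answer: $531$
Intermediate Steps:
$B{\left(V,r \right)} = V r$
$c{\left(w,L \right)} = - \frac{L}{3}$
$\left(c{\left(12,B{\left(0,4 \right)} \right)} + 59\right) 9 = \left(- \frac{0 \cdot 4}{3} + 59\right) 9 = \left(\left(- \frac{1}{3}\right) 0 + 59\right) 9 = \left(0 + 59\right) 9 = 59 \cdot 9 = 531$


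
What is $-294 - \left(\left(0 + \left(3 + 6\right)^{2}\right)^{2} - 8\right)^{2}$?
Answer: $-42942103$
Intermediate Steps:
$-294 - \left(\left(0 + \left(3 + 6\right)^{2}\right)^{2} - 8\right)^{2} = -294 - \left(\left(0 + 9^{2}\right)^{2} - 8\right)^{2} = -294 - \left(\left(0 + 81\right)^{2} - 8\right)^{2} = -294 - \left(81^{2} - 8\right)^{2} = -294 - \left(6561 - 8\right)^{2} = -294 - 6553^{2} = -294 - 42941809 = -42942103$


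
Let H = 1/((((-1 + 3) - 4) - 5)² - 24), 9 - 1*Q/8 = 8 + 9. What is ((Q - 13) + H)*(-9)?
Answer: 17316/25 ≈ 692.64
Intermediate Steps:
Q = -64 (Q = 72 - 8*(8 + 9) = 72 - 8*17 = 72 - 136 = -64)
H = 1/25 (H = 1/(((2 - 4) - 5)² - 24) = 1/((-2 - 5)² - 24) = 1/((-7)² - 24) = 1/(49 - 24) = 1/25 ≈ 0.040000)
((Q - 13) + H)*(-9) = ((-64 - 13) + 1/25)*(-9) = (-77 + 1/25)*(-9) = -1924/25*(-9) = 17316/25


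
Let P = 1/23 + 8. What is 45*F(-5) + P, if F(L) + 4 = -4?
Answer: -8095/23 ≈ -351.96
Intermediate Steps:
F(L) = -8 (F(L) = -4 - 4 = -8)
P = 185/23 (P = 1/23 + 8 = 185/23 ≈ 8.0435)
45*F(-5) + P = 45*(-8) + 185/23 = -360 + 185/23 = -8095/23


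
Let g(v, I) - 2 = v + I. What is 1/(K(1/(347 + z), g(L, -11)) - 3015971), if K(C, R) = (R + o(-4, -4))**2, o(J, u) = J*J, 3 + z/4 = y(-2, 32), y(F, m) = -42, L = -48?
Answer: -1/3014290 ≈ -3.3175e-7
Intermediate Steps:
z = -180 (z = -12 + 4*(-42) = -12 - 168 = -180)
o(J, u) = J**2
g(v, I) = 2 + I + v (g(v, I) = 2 + (v + I) = 2 + (I + v) = 2 + I + v)
K(C, R) = (16 + R)**2 (K(C, R) = (R + (-4)**2)**2 = (R + 16)**2 = (16 + R)**2)
1/(K(1/(347 + z), g(L, -11)) - 3015971) = 1/((16 + (2 - 11 - 48))**2 - 3015971) = 1/((16 - 57)**2 - 3015971) = 1/((-41)**2 - 3015971) = 1/(1681 - 3015971) = 1/(-3014290) = -1/3014290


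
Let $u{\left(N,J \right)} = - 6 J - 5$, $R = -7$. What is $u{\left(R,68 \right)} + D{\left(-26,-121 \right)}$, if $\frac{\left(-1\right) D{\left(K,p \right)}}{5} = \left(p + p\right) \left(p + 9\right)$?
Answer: $-135933$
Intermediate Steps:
$u{\left(N,J \right)} = -5 - 6 J$
$D{\left(K,p \right)} = - 10 p \left(9 + p\right)$ ($D{\left(K,p \right)} = - 5 \left(p + p\right) \left(p + 9\right) = - 5 \cdot 2 p \left(9 + p\right) = - 10 p \left(9 + p\right)$)
$u{\left(R,68 \right)} + D{\left(-26,-121 \right)} = \left(-5 - 408\right) - - 1210 \left(9 - 121\right) = \left(-5 - 408\right) - \left(-1210\right) \left(-112\right) = -413 - 135520 = -135933$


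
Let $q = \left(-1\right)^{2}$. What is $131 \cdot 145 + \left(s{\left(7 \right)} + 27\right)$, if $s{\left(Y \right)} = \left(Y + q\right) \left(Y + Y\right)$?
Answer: $19134$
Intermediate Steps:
$q = 1$
$s{\left(Y \right)} = 2 Y \left(1 + Y\right)$ ($s{\left(Y \right)} = \left(Y + 1\right) \left(Y + Y\right) = \left(1 + Y\right) 2 Y = 2 Y \left(1 + Y\right)$)
$131 \cdot 145 + \left(s{\left(7 \right)} + 27\right) = 131 \cdot 145 + \left(2 \cdot 7 \left(1 + 7\right) + 27\right) = 18995 + \left(2 \cdot 7 \cdot 8 + 27\right) = 18995 + \left(112 + 27\right) = 18995 + 139 = 19134$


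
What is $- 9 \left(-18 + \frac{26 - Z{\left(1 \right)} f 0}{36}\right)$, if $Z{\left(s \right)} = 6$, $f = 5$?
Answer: $\frac{311}{2} \approx 155.5$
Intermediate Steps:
$- 9 \left(-18 + \frac{26 - Z{\left(1 \right)} f 0}{36}\right) = - 9 \left(-18 + \frac{26 - 6 \cdot 5 \cdot 0}{36}\right) = - 9 \left(-18 + \left(26 - 30 \cdot 0\right) \frac{1}{36}\right) = - 9 \left(-18 + \left(26 - 0\right) \frac{1}{36}\right) = - 9 \left(-18 + \left(26 + 0\right) \frac{1}{36}\right) = - 9 \left(-18 + 26 \cdot \frac{1}{36}\right) = - 9 \left(-18 + \frac{13}{18}\right) = - \frac{9 \left(-311\right)}{18} = \left(-1\right) \left(- \frac{311}{2}\right) = \frac{311}{2}$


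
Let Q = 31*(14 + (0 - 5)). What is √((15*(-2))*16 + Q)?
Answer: I*√201 ≈ 14.177*I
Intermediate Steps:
Q = 279 (Q = 31*(14 - 5) = 31*9 = 279)
√((15*(-2))*16 + Q) = √((15*(-2))*16 + 279) = √(-30*16 + 279) = √(-480 + 279) = √(-201) = I*√201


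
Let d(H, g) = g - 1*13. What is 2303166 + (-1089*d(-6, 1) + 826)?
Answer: 2317060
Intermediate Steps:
d(H, g) = -13 + g (d(H, g) = g - 13 = -13 + g)
2303166 + (-1089*d(-6, 1) + 826) = 2303166 + (-1089*(-13 + 1) + 826) = 2303166 + (-1089*(-12) + 826) = 2303166 + (13068 + 826) = 2303166 + 13894 = 2317060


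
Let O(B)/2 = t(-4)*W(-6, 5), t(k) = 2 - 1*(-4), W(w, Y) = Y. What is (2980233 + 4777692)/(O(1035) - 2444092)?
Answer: -7757925/2444032 ≈ -3.1742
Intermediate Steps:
t(k) = 6 (t(k) = 2 + 4 = 6)
O(B) = 60 (O(B) = 2*(6*5) = 2*30 = 60)
(2980233 + 4777692)/(O(1035) - 2444092) = (2980233 + 4777692)/(60 - 2444092) = 7757925/(-2444032) = 7757925*(-1/2444032) = -7757925/2444032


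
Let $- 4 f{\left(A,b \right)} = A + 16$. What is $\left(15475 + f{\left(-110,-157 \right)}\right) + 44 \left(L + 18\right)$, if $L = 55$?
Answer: $\frac{37421}{2} \approx 18711.0$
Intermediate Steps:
$f{\left(A,b \right)} = -4 - \frac{A}{4}$ ($f{\left(A,b \right)} = - \frac{A + 16}{4} = - \frac{16 + A}{4} = -4 - \frac{A}{4}$)
$\left(15475 + f{\left(-110,-157 \right)}\right) + 44 \left(L + 18\right) = \left(15475 - - \frac{47}{2}\right) + 44 \left(55 + 18\right) = \left(15475 + \left(-4 + \frac{55}{2}\right)\right) + 44 \cdot 73 = \left(15475 + \frac{47}{2}\right) + 3212 = \frac{30997}{2} + 3212 = \frac{37421}{2}$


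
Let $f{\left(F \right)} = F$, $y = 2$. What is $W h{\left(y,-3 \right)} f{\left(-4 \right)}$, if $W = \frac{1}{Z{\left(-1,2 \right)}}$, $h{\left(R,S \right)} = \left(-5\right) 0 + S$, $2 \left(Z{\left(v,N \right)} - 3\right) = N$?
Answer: $3$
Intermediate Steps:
$Z{\left(v,N \right)} = 3 + \frac{N}{2}$
$h{\left(R,S \right)} = S$ ($h{\left(R,S \right)} = 0 + S = S$)
$W = \frac{1}{4}$ ($W = \frac{1}{3 + \frac{1}{2} \cdot 2} = \frac{1}{3 + 1} = \frac{1}{4} \approx 0.25$)
$W h{\left(y,-3 \right)} f{\left(-4 \right)} = \frac{1}{4} \left(-3\right) \left(-4\right) = \left(- \frac{3}{4}\right) \left(-4\right) = 3$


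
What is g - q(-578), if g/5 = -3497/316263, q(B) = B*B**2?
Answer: 61070559859691/316263 ≈ 1.9310e+8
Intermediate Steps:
q(B) = B**3
g = -17485/316263 (g = 5*(-3497/316263) = -17485/316263 ≈ -0.055286)
g - q(-578) = -17485/316263 - 1*(-578)**3 = -17485/316263 - 1*(-193100552) = -17485/316263 + 193100552 = 61070559859691/316263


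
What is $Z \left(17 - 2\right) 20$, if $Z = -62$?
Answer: $-18600$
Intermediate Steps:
$Z \left(17 - 2\right) 20 = - 62 \left(17 - 2\right) 20 = - 62 \cdot 15 \cdot 20 = \left(-62\right) 300 = -18600$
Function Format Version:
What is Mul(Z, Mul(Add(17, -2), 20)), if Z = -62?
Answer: -18600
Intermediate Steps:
Mul(Z, Mul(Add(17, -2), 20)) = Mul(-62, Mul(Add(17, -2), 20)) = Mul(-62, Mul(15, 20)) = Mul(-62, 300) = -18600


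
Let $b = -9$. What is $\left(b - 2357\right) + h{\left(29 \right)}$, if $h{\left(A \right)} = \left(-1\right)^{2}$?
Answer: $-2365$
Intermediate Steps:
$h{\left(A \right)} = 1$
$\left(b - 2357\right) + h{\left(29 \right)} = \left(-9 - 2357\right) + 1 = -2366 + 1 = -2365$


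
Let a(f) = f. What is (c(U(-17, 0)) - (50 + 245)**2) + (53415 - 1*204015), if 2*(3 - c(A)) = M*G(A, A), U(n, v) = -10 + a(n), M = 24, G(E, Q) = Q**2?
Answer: -246370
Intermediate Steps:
U(n, v) = -10 + n
c(A) = 3 - 12*A**2
(c(U(-17, 0)) - (50 + 245)**2) + (53415 - 1*204015) = ((3 - 12*(-10 - 17)**2) - (50 + 245)**2) + (53415 - 1*204015) = ((3 - 12*(-27)**2) - 1*295**2) + (53415 - 204015) = ((3 - 12*729) - 1*87025) - 150600 = ((3 - 8748) - 87025) - 150600 = (-8745 - 87025) - 150600 = -95770 - 150600 = -246370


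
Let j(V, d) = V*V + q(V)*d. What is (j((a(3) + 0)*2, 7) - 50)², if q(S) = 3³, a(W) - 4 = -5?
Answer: 20449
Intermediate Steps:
a(W) = -1 (a(W) = 4 - 5 = -1)
q(S) = 27
j(V, d) = V² + 27*d (j(V, d) = V*V + 27*d = V² + 27*d)
(j((a(3) + 0)*2, 7) - 50)² = ((((-1 + 0)*2)² + 27*7) - 50)² = (((-1*2)² + 189) - 50)² = (((-2)² + 189) - 50)² = ((4 + 189) - 50)² = (193 - 50)² = 143² = 20449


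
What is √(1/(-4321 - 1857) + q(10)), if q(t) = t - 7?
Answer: √114496874/6178 ≈ 1.7320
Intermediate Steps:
q(t) = -7 + t
√(1/(-4321 - 1857) + q(10)) = √(1/(-4321 - 1857) + (-7 + 10)) = √(1/(-6178) + 3) = √(-1/6178 + 3) = √(18533/6178) = √114496874/6178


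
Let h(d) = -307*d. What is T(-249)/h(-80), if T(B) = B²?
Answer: 62001/24560 ≈ 2.5245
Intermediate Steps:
T(-249)/h(-80) = (-249)²/((-307*(-80))) = 62001/24560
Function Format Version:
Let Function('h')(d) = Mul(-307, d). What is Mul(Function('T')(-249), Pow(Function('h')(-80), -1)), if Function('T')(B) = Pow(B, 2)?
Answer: Rational(62001, 24560) ≈ 2.5245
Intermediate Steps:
Mul(Function('T')(-249), Pow(Function('h')(-80), -1)) = Mul(Pow(-249, 2), Pow(Mul(-307, -80), -1)) = Mul(62001, Pow(24560, -1)) = Mul(62001, Rational(1, 24560)) = Rational(62001, 24560)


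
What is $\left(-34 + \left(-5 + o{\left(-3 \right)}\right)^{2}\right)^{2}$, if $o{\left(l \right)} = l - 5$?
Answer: $18225$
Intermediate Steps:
$o{\left(l \right)} = -5 + l$
$\left(-34 + \left(-5 + o{\left(-3 \right)}\right)^{2}\right)^{2} = \left(-34 + \left(-5 - 8\right)^{2}\right)^{2} = \left(-34 + \left(-13\right)^{2}\right)^{2} = \left(-34 + 169\right)^{2} = 135^{2} = 18225$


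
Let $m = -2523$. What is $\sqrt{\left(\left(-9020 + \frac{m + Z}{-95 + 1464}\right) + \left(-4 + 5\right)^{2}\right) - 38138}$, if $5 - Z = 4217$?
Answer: $\frac{6 i \sqrt{1793463}}{37} \approx 217.17 i$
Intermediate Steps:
$Z = -4212$ ($Z = 5 - 4217 = -4212$)
$\sqrt{\left(\left(-9020 + \frac{m + Z}{-95 + 1464}\right) + \left(-4 + 5\right)^{2}\right) - 38138} = \sqrt{\left(\left(-9020 + \frac{-2523 - 4212}{-95 + 1464}\right) + \left(-4 + 5\right)^{2}\right) - 38138} = \sqrt{\left(\left(-9020 - \frac{6735}{1369}\right) + 1^{2}\right) - 38138} = \sqrt{\left(\left(-9020 - \frac{6735}{1369}\right) + 1\right) - 38138} = \sqrt{\left(- \frac{12355115}{1369} + 1\right) - 38138} = \sqrt{- \frac{12353746}{1369} - 38138} = \sqrt{- \frac{64564668}{1369}} = \frac{6 i \sqrt{1793463}}{37}$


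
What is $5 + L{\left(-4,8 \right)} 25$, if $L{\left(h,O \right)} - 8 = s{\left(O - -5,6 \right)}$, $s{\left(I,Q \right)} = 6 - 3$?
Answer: $280$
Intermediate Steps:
$s{\left(I,Q \right)} = 3$
$L{\left(h,O \right)} = 11$ ($L{\left(h,O \right)} = 8 + 3 = 11$)
$5 + L{\left(-4,8 \right)} 25 = 5 + 11 \cdot 25 = 5 + 275 = 280$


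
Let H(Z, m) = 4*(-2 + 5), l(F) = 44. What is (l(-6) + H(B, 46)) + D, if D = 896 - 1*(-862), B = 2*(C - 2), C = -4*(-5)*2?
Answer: 1814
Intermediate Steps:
C = 40 (C = 20*2 = 40)
B = 76 (B = 2*(40 - 2) = 2*38 = 76)
H(Z, m) = 12 (H(Z, m) = 4*3 = 12)
D = 1758 (D = 896 + 862 = 1758)
(l(-6) + H(B, 46)) + D = (44 + 12) + 1758 = 56 + 1758 = 1814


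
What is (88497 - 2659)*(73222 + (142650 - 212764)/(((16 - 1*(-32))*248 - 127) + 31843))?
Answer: 68538928931197/10905 ≈ 6.2851e+9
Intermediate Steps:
(88497 - 2659)*(73222 + (142650 - 212764)/(((16 - 1*(-32))*248 - 127) + 31843)) = 85838*(73222 - 70114/(((16 + 32)*248 - 127) + 31843)) = 85838*(73222 - 70114/((48*248 - 127) + 31843)) = 85838*(73222 - 70114/((11904 - 127) + 31843)) = 85838*(73222 - 70114/(11777 + 31843)) = 85838*(73222 - 70114/43620) = 85838*(73222 - 70114*1/43620) = 85838*(73222 - 35057/21810) = 85838*(1596936763/21810) = 68538928931197/10905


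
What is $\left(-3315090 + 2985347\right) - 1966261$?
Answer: $-2296004$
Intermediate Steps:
$\left(-3315090 + 2985347\right) - 1966261 = -329743 - 1966261 = -2296004$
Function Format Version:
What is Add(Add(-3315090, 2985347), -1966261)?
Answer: -2296004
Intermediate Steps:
Add(Add(-3315090, 2985347), -1966261) = Add(-329743, -1966261) = -2296004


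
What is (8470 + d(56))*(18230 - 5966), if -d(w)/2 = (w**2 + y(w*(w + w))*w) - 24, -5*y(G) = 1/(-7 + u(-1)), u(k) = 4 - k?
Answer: 137037936/5 ≈ 2.7408e+7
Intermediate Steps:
y(G) = 1/10 (y(G) = -1/(5*(-7 + (4 - 1*(-1)))) = -1/(5*(-7 + (4 + 1))) = -1/(5*(-7 + 5)) = -1/5/(-2) = -1/5*(-1/2) = 1/10)
d(w) = 48 - 2*w**2 - w/5 (d(w) = -2*((w**2 + w/10) - 24) = -2*(-24 + w**2 + w/10) = 48 - 2*w**2 - w/5)
(8470 + d(56))*(18230 - 5966) = (8470 + (48 - 2*56**2 - 1/5*56))*(18230 - 5966) = (8470 + (48 - 2*3136 - 56/5))*12264 = (8470 + (48 - 6272 - 56/5))*12264 = (8470 - 31176/5)*12264 = (11174/5)*12264 = 137037936/5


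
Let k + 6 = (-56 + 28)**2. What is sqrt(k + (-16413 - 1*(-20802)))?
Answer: sqrt(5167) ≈ 71.882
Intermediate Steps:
k = 778 (k = -6 + (-56 + 28)**2 = -6 + (-28)**2 = -6 + 784 = 778)
sqrt(k + (-16413 - 1*(-20802))) = sqrt(778 + (-16413 - 1*(-20802))) = sqrt(778 + (-16413 + 20802)) = sqrt(778 + 4389) = sqrt(5167)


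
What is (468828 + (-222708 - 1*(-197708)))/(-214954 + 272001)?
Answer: 443828/57047 ≈ 7.7800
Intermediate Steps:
(468828 + (-222708 - 1*(-197708)))/(-214954 + 272001) = (468828 + (-222708 + 197708))/57047 = (468828 - 25000)*(1/57047) = 443828*(1/57047) = 443828/57047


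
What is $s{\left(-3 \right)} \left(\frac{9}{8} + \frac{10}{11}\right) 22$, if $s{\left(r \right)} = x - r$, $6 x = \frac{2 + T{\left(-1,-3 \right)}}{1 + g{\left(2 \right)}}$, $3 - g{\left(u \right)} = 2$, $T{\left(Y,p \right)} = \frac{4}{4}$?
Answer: $\frac{2327}{16} \approx 145.44$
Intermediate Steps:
$T{\left(Y,p \right)} = 1$ ($T{\left(Y,p \right)} = 4 \cdot \frac{1}{4} = 1$)
$g{\left(u \right)} = 1$ ($g{\left(u \right)} = 3 - 2 = 1$)
$x = \frac{1}{4}$ ($x = \frac{\left(2 + 1\right) \frac{1}{1 + 1}}{6} = \frac{3 \cdot \frac{1}{2}}{6} = \frac{1}{6} \cdot \frac{3}{2} = \frac{1}{4} \approx 0.25$)
$s{\left(r \right)} = \frac{1}{4} - r$
$s{\left(-3 \right)} \left(\frac{9}{8} + \frac{10}{11}\right) 22 = \left(\frac{1}{4} - -3\right) \left(\frac{9}{8} + \frac{10}{11}\right) 22 = \left(\frac{1}{4} + 3\right) \left(9 \cdot \frac{1}{8} + 10 \cdot \frac{1}{11}\right) 22 = \frac{13 \left(\frac{9}{8} + \frac{10}{11}\right)}{4} \cdot 22 = \frac{13}{4} \cdot \frac{179}{88} \cdot 22 = \frac{2327}{352} \cdot 22 = \frac{2327}{16}$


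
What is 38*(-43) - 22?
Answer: -1656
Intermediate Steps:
38*(-43) - 22 = -1634 - 22 = -1656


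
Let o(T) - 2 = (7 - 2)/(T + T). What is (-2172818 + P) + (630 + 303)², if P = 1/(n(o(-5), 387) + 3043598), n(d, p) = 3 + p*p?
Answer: -4158818358729/3193370 ≈ -1.3023e+6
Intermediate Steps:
o(T) = 2 + 5/(2*T) (o(T) = 2 + (7 - 2)/(T + T) = 2 + 5/((2*T)) = 2 + 5*(1/(2*T)) = 2 + 5/(2*T))
n(d, p) = 3 + p²
P = 1/3193370 (P = 1/((3 + 387²) + 3043598) = 1/((3 + 149769) + 3043598) = 1/(149772 + 3043598) = 1/3193370 ≈ 3.1315e-7)
(-2172818 + P) + (630 + 303)² = (-2172818 + 1/3193370) + (630 + 303)² = -6938611816659/3193370 + 933² = -6938611816659/3193370 + 870489 = -4158818358729/3193370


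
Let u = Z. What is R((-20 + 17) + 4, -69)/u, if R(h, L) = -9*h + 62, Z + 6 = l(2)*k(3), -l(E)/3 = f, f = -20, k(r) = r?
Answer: 53/174 ≈ 0.30460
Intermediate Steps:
l(E) = 60 (l(E) = -3*(-20) = 60)
Z = 174 (Z = -6 + 60*3 = -6 + 180 = 174)
R(h, L) = 62 - 9*h
u = 174
R((-20 + 17) + 4, -69)/u = (62 - 9*((-20 + 17) + 4))/174 = (62 - 9*(-3 + 4))*(1/174) = (62 - 9*1)*(1/174) = (62 - 9)*(1/174) = 53*(1/174) = 53/174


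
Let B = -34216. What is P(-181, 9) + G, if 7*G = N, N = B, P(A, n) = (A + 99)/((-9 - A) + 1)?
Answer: -845706/173 ≈ -4888.5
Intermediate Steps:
P(A, n) = (99 + A)/(-8 - A)
N = -34216
G = -4888 (G = (1/7)*(-34216) = -4888)
P(-181, 9) + G = (-99 - 1*(-181))/(8 - 181) - 4888 = (-99 + 181)/(-173) - 4888 = -1/173*82 - 4888 = -82/173 - 4888 = -845706/173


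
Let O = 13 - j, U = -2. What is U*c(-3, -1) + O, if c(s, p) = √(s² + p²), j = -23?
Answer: 36 - 2*√10 ≈ 29.675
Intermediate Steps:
O = 36 (O = 13 - 1*(-23) = 13 + 23 = 36)
c(s, p) = √(p² + s²)
U*c(-3, -1) + O = -2*√((-1)² + (-3)²) + 36 = -2*√(1 + 9) + 36 = -2*√10 + 36 = 36 - 2*√10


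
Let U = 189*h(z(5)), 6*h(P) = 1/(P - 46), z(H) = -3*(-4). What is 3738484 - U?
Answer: 254216975/68 ≈ 3.7385e+6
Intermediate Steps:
z(H) = 12
h(P) = 1/(6*(-46 + P)) (h(P) = 1/(6*(P - 46)) = 1/(6*(-46 + P)))
U = -63/68 (U = 189*(1/(6*(-46 + 12))) = 189*((⅙)/(-34)) = 189*((⅙)*(-1/34)) = 189*(-1/204) = -63/68 ≈ -0.92647)
3738484 - U = 3738484 - 1*(-63/68) = 3738484 + 63/68 = 254216975/68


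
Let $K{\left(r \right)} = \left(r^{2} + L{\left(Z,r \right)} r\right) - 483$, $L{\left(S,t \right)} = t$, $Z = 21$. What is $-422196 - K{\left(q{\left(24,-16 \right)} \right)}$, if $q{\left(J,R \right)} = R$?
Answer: $-422225$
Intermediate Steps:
$K{\left(r \right)} = -483 + 2 r^{2}$ ($K{\left(r \right)} = \left(r^{2} + r r\right) - 483 = \left(r^{2} + r^{2}\right) - 483 = 2 r^{2} - 483 = -483 + 2 r^{2}$)
$-422196 - K{\left(q{\left(24,-16 \right)} \right)} = -422196 - \left(-483 + 2 \left(-16\right)^{2}\right) = -422196 - \left(-483 + 2 \cdot 256\right) = -422196 - \left(-483 + 512\right) = -422196 - 29 = -422225$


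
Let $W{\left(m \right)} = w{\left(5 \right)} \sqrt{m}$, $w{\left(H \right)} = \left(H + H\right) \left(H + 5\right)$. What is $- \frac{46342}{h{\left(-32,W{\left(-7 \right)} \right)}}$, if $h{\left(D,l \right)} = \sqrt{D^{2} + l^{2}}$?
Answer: $\frac{23171 i \sqrt{479}}{2874} \approx 176.45 i$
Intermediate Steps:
$w{\left(H \right)} = 2 H \left(5 + H\right)$
$W{\left(m \right)} = 100 \sqrt{m}$ ($W{\left(m \right)} = 2 \cdot 5 \left(5 + 5\right) \sqrt{m} = 2 \cdot 5 \cdot 10 \sqrt{m} = 100 \sqrt{m}$)
$- \frac{46342}{h{\left(-32,W{\left(-7 \right)} \right)}} = - \frac{46342}{\sqrt{\left(-32\right)^{2} + \left(100 \sqrt{-7}\right)^{2}}} = - \frac{46342}{\sqrt{1024 + \left(100 i \sqrt{7}\right)^{2}}} = - \frac{46342}{\sqrt{1024 - 70000}} = - \frac{46342}{\sqrt{-68976}} = - \frac{46342}{12 i \sqrt{479}} = - 46342 \left(- \frac{i \sqrt{479}}{5748}\right) = \frac{23171 i \sqrt{479}}{2874}$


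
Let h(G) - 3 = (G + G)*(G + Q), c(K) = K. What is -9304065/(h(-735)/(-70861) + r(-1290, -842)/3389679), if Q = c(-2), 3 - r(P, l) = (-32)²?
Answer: 2234799602574011235/3672426849928 ≈ 6.0854e+5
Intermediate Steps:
r(P, l) = -1021 (r(P, l) = 3 - 1*(-32)² = 3 - 1*1024 = 3 - 1024 = -1021)
Q = -2
h(G) = 3 + 2*G*(-2 + G) (h(G) = 3 + (G + G)*(G - 2) = 3 + (2*G)*(-2 + G) = 3 + 2*G*(-2 + G))
-9304065/(h(-735)/(-70861) + r(-1290, -842)/3389679) = -9304065/((3 - 4*(-735) + 2*(-735)²)/(-70861) - 1021/3389679) = -9304065/((3 + 2940 + 2*540225)*(-1/70861) - 1021*1/3389679) = -9304065/((3 + 2940 + 1080450)*(-1/70861) - 1021/3389679) = -9304065/(1083393*(-1/70861) - 1021/3389679) = -9304065/(-1083393/70861 - 1021/3389679) = -9304065/(-3672426849928/240196043619) = -9304065*(-240196043619/3672426849928) = 2234799602574011235/3672426849928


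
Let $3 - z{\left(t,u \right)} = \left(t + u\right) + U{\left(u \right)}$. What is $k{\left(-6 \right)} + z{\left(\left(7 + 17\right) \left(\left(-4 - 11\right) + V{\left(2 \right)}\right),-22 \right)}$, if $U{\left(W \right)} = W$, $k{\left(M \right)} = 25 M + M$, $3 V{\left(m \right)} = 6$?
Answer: $203$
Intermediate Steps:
$V{\left(m \right)} = 2$ ($V{\left(m \right)} = \frac{1}{3} \cdot 6 = 2$)
$k{\left(M \right)} = 26 M$
$z{\left(t,u \right)} = 3 - t - 2 u$ ($z{\left(t,u \right)} = 3 - \left(\left(t + u\right) + u\right) = 3 - \left(t + 2 u\right) = 3 - t - 2 u$)
$k{\left(-6 \right)} + z{\left(\left(7 + 17\right) \left(\left(-4 - 11\right) + V{\left(2 \right)}\right),-22 \right)} = 26 \left(-6\right) - \left(-47 + \left(7 + 17\right) \left(\left(-4 - 11\right) + 2\right)\right) = -156 + \left(3 - 24 \left(-15 + 2\right) + 44\right) = -156 + \left(3 - 24 \left(-13\right) + 44\right) = -156 + \left(3 - -312 + 44\right) = -156 + \left(3 + 312 + 44\right) = -156 + 359 = 203$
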